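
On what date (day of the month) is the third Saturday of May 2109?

18

May 1, 2109 is a Wednesday, so the first Saturday is the 4th.
The third Saturday is 4 + 14 = 18.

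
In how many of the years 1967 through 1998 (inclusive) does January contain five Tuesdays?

14

January has 31 days; it has five Tuesdays when Tuesday falls among the first (month-length − 28) days — i.e. when January 1 is one of Tuesday/Monday/Sunday.
January 1 by year: 1967:Sun✓ 1968:Mon✓ 1969:Wed 1970:Thu 1971:Fri 1972:Sat 1973:Mon✓ 1974:Tue✓ 1975:Wed 1976:Thu 1977:Sat 1978:Sun✓ 1979:Mon✓ 1980:Tue✓ 1981:Thu 1982:Fri 1983:Sat 1984:Sun✓ 1985:Tue✓ 1986:Wed 1987:Thu 1988:Fri 1989:Sun✓ 1990:Mon✓ 1991:Tue✓ 1992:Wed 1993:Fri 1994:Sat 1995:Sun✓ 1996:Mon✓ 1997:Wed 1998:Thu
Years with five Tuesdays: 1967, 1968, 1973, 1974, 1978, 1979, 1980, 1984, 1985, 1989, 1990, 1991, 1995, 1996 → 14.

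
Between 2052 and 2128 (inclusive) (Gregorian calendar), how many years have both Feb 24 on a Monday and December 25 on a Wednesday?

Check each year's weekday for Feb 24 and December 25:
  2052: Sat/Wed  2053: Mon/Thu  2054: Tue/Fri  2055: Wed/Sat  2056: Thu/Mon  2057: Sat/Tue  2058: Sun/Wed  2059: Mon/Thu  2060: Tue/Sat  2061: Thu/Sun  2062: Fri/Mon  2063: Sat/Tue  2064: Sun/Thu  2065: Tue/Fri  …(49 more)…  2115: Sun/Wed  2116: Mon/Fri  2117: Wed/Sat  2118: Thu/Sun  2119: Fri/Mon  2120: Sat/Wed  2121: Mon/Thu  2122: Tue/Fri  2123: Wed/Sat  2124: Thu/Mon  2125: Sat/Tue  2126: Sun/Wed  2127: Mon/Thu  2128: Tue/Sat
Both conditions hold in: no year — 0.

0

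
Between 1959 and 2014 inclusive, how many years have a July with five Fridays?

July has 31 days; it has five Fridays when Friday falls among the first (month-length − 28) days — i.e. when July 1 is one of Friday/Thursday/Wednesday.
July 1 by year: 1959:Wed✓ 1960:Fri✓ 1961:Sat 1962:Sun 1963:Mon 1964:Wed✓ 1965:Thu✓ 1966:Fri✓ 1967:Sat 1968:Mon 1969:Tue 1970:Wed✓ 1971:Thu✓ 1972:Sat 1973:Sun …(26 more)… 2000:Sat 2001:Sun 2002:Mon 2003:Tue 2004:Thu✓ 2005:Fri✓ 2006:Sat 2007:Sun 2008:Tue 2009:Wed✓ 2010:Thu✓ 2011:Fri✓ 2012:Sun 2013:Mon 2014:Tue
Years with five Fridays: 1959, 1960, 1964, 1965, 1966, 1970, 1971, 1976, 1977, 1981, 1982, 1983, 1987, 1988, 1992, 1993, 1994, 1998, 1999, 2004, 2005, 2009, 2010, 2011 → 24.

24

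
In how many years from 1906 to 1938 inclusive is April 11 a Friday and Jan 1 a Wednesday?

Check each year's weekday for April 11 and Jan 1:
  1906: Wed/Mon  1907: Thu/Tue  1908: Sat/Wed  1909: Sun/Fri  1910: Mon/Sat  1911: Tue/Sun  1912: Thu/Mon  1913: Fri/Wed ✓  1914: Sat/Thu  1915: Sun/Fri  1916: Tue/Sat  1917: Wed/Mon  1918: Thu/Tue  1919: Fri/Wed ✓  …(5 more)…  1925: Sat/Thu  1926: Sun/Fri  1927: Mon/Sat  1928: Wed/Sun  1929: Thu/Tue  1930: Fri/Wed ✓  1931: Sat/Thu  1932: Mon/Fri  1933: Tue/Sun  1934: Wed/Mon  1935: Thu/Tue  1936: Sat/Wed  1937: Sun/Fri  1938: Mon/Sat
Both conditions hold in: 1913, 1919, 1930 — 3.

3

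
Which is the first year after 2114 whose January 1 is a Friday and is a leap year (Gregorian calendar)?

2140

Jan 1 advances by 2 weekdays after a leap year and by 1 after a common year.
2114: Jan 1 is Monday.
2115: Tuesday
2116: Wednesday (leap)
2117: Friday
2118: Saturday
2119: Sunday
2120: Monday (leap)
2121: Wednesday
2122: Thursday
2123: Friday
2124: Saturday (leap)
2125: Monday
2126: Tuesday
2127: Wednesday
2128: Thursday (leap)
2129: Saturday
2130: Sunday
2131: Monday
2132: Tuesday (leap)
2133: Thursday
2134: Friday
2135: Saturday
2136: Sunday (leap)
2137: Tuesday
2138: Wednesday
2139: Thursday
2140: Friday (leap)
2140 begins on a Friday and is a leap year.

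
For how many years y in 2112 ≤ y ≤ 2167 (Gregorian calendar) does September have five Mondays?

September has 30 days; it has five Mondays when Monday falls among the first (month-length − 28) days — i.e. when September 1 is one of Monday/Sunday.
September 1 by year: 2112:Thu 2113:Fri 2114:Sat 2115:Sun✓ 2116:Tue 2117:Wed 2118:Thu 2119:Fri 2120:Sun✓ 2121:Mon✓ 2122:Tue 2123:Wed 2124:Fri 2125:Sat 2126:Sun✓ …(26 more)… 2153:Sat 2154:Sun✓ 2155:Mon✓ 2156:Wed 2157:Thu 2158:Fri 2159:Sat 2160:Mon✓ 2161:Tue 2162:Wed 2163:Thu 2164:Sat 2165:Sun✓ 2166:Mon✓ 2167:Tue
Years with five Mondays: 2115, 2120, 2121, 2126, 2127, 2132, 2137, 2138, 2143, 2148, 2149, 2154, 2155, 2160, 2165, 2166 → 16.

16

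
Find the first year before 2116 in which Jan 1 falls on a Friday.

2112

Jan 1 advances by 2 weekdays after a leap year and by 1 after a common year.
2116: Jan 1 is Wednesday (leap).
2115: Tuesday
2114: Monday
2113: Sunday
2112: Friday (leap)
2112 begins on a Friday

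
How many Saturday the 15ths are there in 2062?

Check the 15th of each month of 2062: Jan 15: Sun, Feb 15: Wed, Mar 15: Wed, Apr 15: Sat, May 15: Mon, Jun 15: Thu, Jul 15: Sat, Aug 15: Tue, Sep 15: Fri, Oct 15: Sun, Nov 15: Wed, Dec 15: Fri.
Saturday occurs in April, July — 2 months.

2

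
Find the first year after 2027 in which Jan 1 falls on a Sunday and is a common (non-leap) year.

2034

Jan 1 advances by 2 weekdays after a leap year and by 1 after a common year.
2027: Jan 1 is Friday.
2028: Saturday (leap)
2029: Monday
2030: Tuesday
2031: Wednesday
2032: Thursday (leap)
2033: Saturday
2034: Sunday
2034 begins on a Sunday and is a common year.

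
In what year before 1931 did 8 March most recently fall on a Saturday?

1930

From one year to the next, a fixed date's weekday advances by 1, or by 2 when a Feb 29 lies between the two dates.
1931: March 8 is Sunday.
1930: Saturday (−1)
8 March falls on a Saturday in 1930.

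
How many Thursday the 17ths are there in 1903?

Check the 17th of each month of 1903: Jan 17: Sat, Feb 17: Tue, Mar 17: Tue, Apr 17: Fri, May 17: Sun, Jun 17: Wed, Jul 17: Fri, Aug 17: Mon, Sep 17: Thu, Oct 17: Sat, Nov 17: Tue, Dec 17: Thu.
Thursday occurs in September, December — 2 months.

2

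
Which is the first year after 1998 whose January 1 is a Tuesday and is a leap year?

2008

Jan 1 advances by 2 weekdays after a leap year and by 1 after a common year.
1998: Jan 1 is Thursday.
1999: Friday
2000: Saturday (leap)
2001: Monday
2002: Tuesday
2003: Wednesday
2004: Thursday (leap)
2005: Saturday
2006: Sunday
2007: Monday
2008: Tuesday (leap)
2008 begins on a Tuesday and is a leap year.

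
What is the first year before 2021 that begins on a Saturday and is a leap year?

Jan 1 advances by 2 weekdays after a leap year and by 1 after a common year.
2021: Jan 1 is Friday.
2020: Wednesday (leap)
2019: Tuesday
2018: Monday
2017: Sunday
2016: Friday (leap)
2015: Thursday
2014: Wednesday
2013: Tuesday
2012: Sunday (leap)
2011: Saturday
2010: Friday
2009: Thursday
2008: Tuesday (leap)
2007: Monday
2006: Sunday
2005: Saturday
2004: Thursday (leap)
2003: Wednesday
2002: Tuesday
2001: Monday
2000: Saturday (leap)
2000 begins on a Saturday and is a leap year.

2000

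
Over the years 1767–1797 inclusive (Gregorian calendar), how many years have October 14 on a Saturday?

Track October 14's weekday year by year (advancing +1, or +2 across a Feb 29):
  1767: Wed  1768: Fri (+2)  1769: Sat (+1) ✓  1770: Sun (+1)  1771: Mon (+1)
  1772: Wed (+2)  1773: Thu (+1)  1774: Fri (+1)  1775: Sat (+1) ✓  1776: Mon (+2)
  1777: Tue (+1)  1778: Wed (+1)  1779: Thu (+1)  1780: Sat (+2) ✓  … (3 more years) …
  1784: Thu (+2)  1785: Fri (+1)  1786: Sat (+1) ✓  1787: Sun (+1)  1788: Tue (+2)
  1789: Wed (+1)  1790: Thu (+1)  1791: Fri (+1)  1792: Sun (+2)  1793: Mon (+1)
  1794: Tue (+1)  1795: Wed (+1)  1796: Fri (+2)  1797: Sat (+1) ✓
Saturday years: 1769, 1775, 1780, 1786, 1797 — 5 in total.

5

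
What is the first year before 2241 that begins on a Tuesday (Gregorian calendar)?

Jan 1 advances by 2 weekdays after a leap year and by 1 after a common year.
2241: Jan 1 is Friday.
2240: Wednesday (leap)
2239: Tuesday
2239 begins on a Tuesday

2239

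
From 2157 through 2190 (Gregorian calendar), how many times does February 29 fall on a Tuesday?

Leap years in 2157–2190: 8 of them.
Feb 29 weekday advances by 5 (mod 7) from one leap year to the next four years later (or differs when a century non-leap intervenes).
Leap-day weekdays: 2160:Fri 2164:Wed 2168:Mon 2172:Sat 2176:Thu 2180:Tue✓ 2184:Sun 2188:Fri
Tuesday: 2180 → 1.

1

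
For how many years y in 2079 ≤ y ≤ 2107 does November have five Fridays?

November has 30 days; it has five Fridays when Friday falls among the first (month-length − 28) days — i.e. when November 1 is one of Friday/Thursday.
November 1 by year: 2079:Wed 2080:Fri✓ 2081:Sat 2082:Sun 2083:Mon 2084:Wed 2085:Thu✓ 2086:Fri✓ 2087:Sat 2088:Mon 2089:Tue 2090:Wed 2091:Thu✓ 2092:Sat 2093:Sun 2094:Mon 2095:Tue 2096:Thu✓ 2097:Fri✓ 2098:Sat 2099:Sun 2100:Mon 2101:Tue 2102:Wed 2103:Thu✓ 2104:Sat 2105:Sun 2106:Mon 2107:Tue
Years with five Fridays: 2080, 2085, 2086, 2091, 2096, 2097, 2103 → 7.

7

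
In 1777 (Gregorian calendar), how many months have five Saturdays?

4

A month of length L has five Saturdays iff its first Saturday is on day ≤ L−28 (so day 1–3 in a 31-day month, 1–2 in a 30-day month, day 1 in a leap February).
Checking each month of 1777: Jan starts Wed (31d); Feb starts Sat (28d); Mar starts Sat (31d) ✓; Apr starts Tue (30d); May starts Thu (31d) ✓; Jun starts Sun (30d); Jul starts Tue (31d); Aug starts Fri (31d) ✓; Sep starts Mon (30d); Oct starts Wed (31d); Nov starts Sat (30d) ✓; Dec starts Mon (31d).
Five-Saturday months: March, May, August, November → 4.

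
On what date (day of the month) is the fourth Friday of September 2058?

September 1, 2058 is a Sunday, so the first Friday is the 6th.
The fourth Friday is 6 + 21 = 27.

27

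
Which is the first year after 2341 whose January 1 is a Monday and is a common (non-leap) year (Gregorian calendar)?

Jan 1 advances by 2 weekdays after a leap year and by 1 after a common year.
2341: Jan 1 is Wednesday.
2342: Thursday
2343: Friday
2344: Saturday (leap)
2345: Monday
2345 begins on a Monday and is a common year.

2345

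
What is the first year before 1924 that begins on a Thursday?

1920

Jan 1 advances by 2 weekdays after a leap year and by 1 after a common year.
1924: Jan 1 is Tuesday (leap).
1923: Monday
1922: Sunday
1921: Saturday
1920: Thursday (leap)
1920 begins on a Thursday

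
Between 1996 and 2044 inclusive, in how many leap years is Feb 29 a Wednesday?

Leap years in 1996–2044: 13 of them.
Feb 29 weekday advances by 5 (mod 7) from one leap year to the next four years later (or differs when a century non-leap intervenes).
Leap-day weekdays: 1996:Thu 2000:Tue 2004:Sun 2008:Fri 2012:Wed✓ 2016:Mon 2020:Sat 2024:Thu 2028:Tue 2032:Sun 2036:Fri 2040:Wed✓ 2044:Mon
Wednesday: 2012, 2040 → 2.

2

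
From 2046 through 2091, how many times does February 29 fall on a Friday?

Leap years in 2046–2091: 11 of them.
Feb 29 weekday advances by 5 (mod 7) from one leap year to the next four years later (or differs when a century non-leap intervenes).
Leap-day weekdays: 2048:Sat 2052:Thu 2056:Tue 2060:Sun 2064:Fri✓ 2068:Wed 2072:Mon 2076:Sat 2080:Thu 2084:Tue 2088:Sun
Friday: 2064 → 1.

1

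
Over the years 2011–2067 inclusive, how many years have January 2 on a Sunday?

9

Track January 2's weekday year by year (advancing +1, or +2 across a Feb 29):
  2011: Sun ✓  2012: Mon (+1)  2013: Wed (+2)  2014: Thu (+1)  2015: Fri (+1)
  2016: Sat (+1)  2017: Mon (+2)  2018: Tue (+1)  2019: Wed (+1)  2020: Thu (+1)
  2021: Sat (+2)  2022: Sun (+1) ✓  2023: Mon (+1)  2024: Tue (+1)  … (29 more years) …
  2054: Fri (+1)  2055: Sat (+1)  2056: Sun (+1) ✓  2057: Tue (+2)  2058: Wed (+1)
  2059: Thu (+1)  2060: Fri (+1)  2061: Sun (+2) ✓  2062: Mon (+1)  2063: Tue (+1)
  2064: Wed (+1)  2065: Fri (+2)  2066: Sat (+1)  2067: Sun (+1) ✓
Sunday years: 2011, 2022, 2028, 2033, 2039, 2050, 2056, 2061, 2067 — 9 in total.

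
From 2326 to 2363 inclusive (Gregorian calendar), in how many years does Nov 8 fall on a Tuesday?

6

Track Nov 8's weekday year by year (advancing +1, or +2 across a Feb 29):
  2326: Mon  2327: Tue (+1) ✓  2328: Thu (+2)  2329: Fri (+1)  2330: Sat (+1)
  2331: Sun (+1)  2332: Tue (+2) ✓  2333: Wed (+1)  2334: Thu (+1)  2335: Fri (+1)
  2336: Sun (+2)  2337: Mon (+1)  2338: Tue (+1) ✓  2339: Wed (+1)  … (10 more years) …
  2350: Wed (+1)  2351: Thu (+1)  2352: Sat (+2)  2353: Sun (+1)  2354: Mon (+1)
  2355: Tue (+1) ✓  2356: Thu (+2)  2357: Fri (+1)  2358: Sat (+1)  2359: Sun (+1)
  2360: Tue (+2) ✓  2361: Wed (+1)  2362: Thu (+1)  2363: Fri (+1)
Tuesday years: 2327, 2332, 2338, 2349, 2355, 2360 — 6 in total.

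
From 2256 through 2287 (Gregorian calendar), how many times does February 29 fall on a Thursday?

1

Leap years in 2256–2287: 8 of them.
Feb 29 weekday advances by 5 (mod 7) from one leap year to the next four years later (or differs when a century non-leap intervenes).
Leap-day weekdays: 2256:Fri 2260:Wed 2264:Mon 2268:Sat 2272:Thu✓ 2276:Tue 2280:Sun 2284:Fri
Thursday: 2272 → 1.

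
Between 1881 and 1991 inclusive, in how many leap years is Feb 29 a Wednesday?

4

Leap years in 1881–1991: 26 of them.
Feb 29 weekday advances by 5 (mod 7) from one leap year to the next four years later (or differs when a century non-leap intervenes).
Leap-day weekdays: 1884:Fri 1888:Wed✓ 1892:Mon 1896:Sat 1904:Mon 1908:Sat 1912:Thu 1916:Tue 1920:Sun 1924:Fri 1928:Wed✓ 1932:Mon 1936:Sat 1940:Thu 1944:Tue 1948:Sun 1952:Fri 1956:Wed✓ 1960:Mon 1964:Sat 1968:Thu 1972:Tue 1976:Sun 1980:Fri 1984:Wed✓ 1988:Mon
Wednesday: 1888, 1928, 1956, 1984 → 4.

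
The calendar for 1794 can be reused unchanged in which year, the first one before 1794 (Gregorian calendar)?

Two years share a calendar iff Jan 1 falls on the same weekday and both are leap or both are common. 1794: Jan 1 is Wednesday, common year.
1793: Jan 1 Tuesday, common
1792: Jan 1 Sunday, leap
1791: Jan 1 Saturday, common
1790: Jan 1 Friday, common
1789: Jan 1 Thursday, common
1788: Jan 1 Tuesday, leap
1787: Jan 1 Monday, common
1786: Jan 1 Sunday, common
1785: Jan 1 Saturday, common
1784: Jan 1 Thursday, leap
1783: Jan 1 Wednesday, common
1783 matches on both conditions.

1783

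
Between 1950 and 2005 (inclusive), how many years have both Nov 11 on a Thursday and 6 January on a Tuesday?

2

Check each year's weekday for Nov 11 and 6 January:
  1950: Sat/Fri  1951: Sun/Sat  1952: Tue/Sun  1953: Wed/Tue  1954: Thu/Wed  1955: Fri/Thu  1956: Sun/Fri  1957: Mon/Sun  1958: Tue/Mon  1959: Wed/Tue  1960: Fri/Wed  1961: Sat/Fri  1962: Sun/Sat  1963: Mon/Sun  …(28 more)…  1992: Wed/Mon  1993: Thu/Wed  1994: Fri/Thu  1995: Sat/Fri  1996: Mon/Sat  1997: Tue/Mon  1998: Wed/Tue  1999: Thu/Wed  2000: Sat/Thu  2001: Sun/Sat  2002: Mon/Sun  2003: Tue/Mon  2004: Thu/Tue ✓  2005: Fri/Thu
Both conditions hold in: 1976, 2004 — 2.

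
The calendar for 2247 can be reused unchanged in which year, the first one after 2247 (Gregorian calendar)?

Two years share a calendar iff Jan 1 falls on the same weekday and both are leap or both are common. 2247: Jan 1 is Friday, common year.
2248: Jan 1 Saturday, leap
2249: Jan 1 Monday, common
2250: Jan 1 Tuesday, common
2251: Jan 1 Wednesday, common
2252: Jan 1 Thursday, leap
2253: Jan 1 Saturday, common
2254: Jan 1 Sunday, common
2255: Jan 1 Monday, common
2256: Jan 1 Tuesday, leap
2257: Jan 1 Thursday, common
2258: Jan 1 Friday, common
2258 matches on both conditions.

2258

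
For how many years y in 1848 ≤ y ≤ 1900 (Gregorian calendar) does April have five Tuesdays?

April has 30 days; it has five Tuesdays when Tuesday falls among the first (month-length − 28) days — i.e. when April 1 is one of Tuesday/Monday.
April 1 by year: 1848:Sat 1849:Sun 1850:Mon✓ 1851:Tue✓ 1852:Thu 1853:Fri 1854:Sat 1855:Sun 1856:Tue✓ 1857:Wed 1858:Thu 1859:Fri 1860:Sun 1861:Mon✓ 1862:Tue✓ …(23 more)… 1886:Thu 1887:Fri 1888:Sun 1889:Mon✓ 1890:Tue✓ 1891:Wed 1892:Fri 1893:Sat 1894:Sun 1895:Mon✓ 1896:Wed 1897:Thu 1898:Fri 1899:Sat 1900:Sun
Years with five Tuesdays: 1850, 1851, 1856, 1861, 1862, 1867, 1872, 1873, 1878, 1879, 1884, 1889, 1890, 1895 → 14.

14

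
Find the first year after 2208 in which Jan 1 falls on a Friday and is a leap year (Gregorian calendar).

Jan 1 advances by 2 weekdays after a leap year and by 1 after a common year.
2208: Jan 1 is Friday (leap).
2209: Sunday
2210: Monday
2211: Tuesday
2212: Wednesday (leap)
2213: Friday
2214: Saturday
2215: Sunday
2216: Monday (leap)
2217: Wednesday
2218: Thursday
2219: Friday
2220: Saturday (leap)
2221: Monday
2222: Tuesday
2223: Wednesday
2224: Thursday (leap)
2225: Saturday
2226: Sunday
2227: Monday
2228: Tuesday (leap)
2229: Thursday
2230: Friday
2231: Saturday
2232: Sunday (leap)
2233: Tuesday
2234: Wednesday
2235: Thursday
2236: Friday (leap)
2236 begins on a Friday and is a leap year.

2236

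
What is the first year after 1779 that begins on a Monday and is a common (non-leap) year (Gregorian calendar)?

Jan 1 advances by 2 weekdays after a leap year and by 1 after a common year.
1779: Jan 1 is Friday.
1780: Saturday (leap)
1781: Monday
1781 begins on a Monday and is a common year.

1781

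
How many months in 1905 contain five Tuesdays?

4

A month of length L has five Tuesdays iff its first Tuesday is on day ≤ L−28 (so day 1–3 in a 31-day month, 1–2 in a 30-day month, day 1 in a leap February).
Checking each month of 1905: Jan starts Sun (31d) ✓; Feb starts Wed (28d); Mar starts Wed (31d); Apr starts Sat (30d); May starts Mon (31d) ✓; Jun starts Thu (30d); Jul starts Sat (31d); Aug starts Tue (31d) ✓; Sep starts Fri (30d); Oct starts Sun (31d) ✓; Nov starts Wed (30d); Dec starts Fri (31d).
Five-Tuesday months: January, May, August, October → 4.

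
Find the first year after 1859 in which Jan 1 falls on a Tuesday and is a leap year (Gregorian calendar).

1884

Jan 1 advances by 2 weekdays after a leap year and by 1 after a common year.
1859: Jan 1 is Saturday.
1860: Sunday (leap)
1861: Tuesday
1862: Wednesday
1863: Thursday
1864: Friday (leap)
1865: Sunday
1866: Monday
1867: Tuesday
1868: Wednesday (leap)
1869: Friday
1870: Saturday
1871: Sunday
1872: Monday (leap)
1873: Wednesday
1874: Thursday
1875: Friday
1876: Saturday (leap)
1877: Monday
1878: Tuesday
1879: Wednesday
1880: Thursday (leap)
1881: Saturday
1882: Sunday
1883: Monday
1884: Tuesday (leap)
1884 begins on a Tuesday and is a leap year.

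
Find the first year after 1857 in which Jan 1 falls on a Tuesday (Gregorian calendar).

Jan 1 advances by 2 weekdays after a leap year and by 1 after a common year.
1857: Jan 1 is Thursday.
1858: Friday
1859: Saturday
1860: Sunday (leap)
1861: Tuesday
1861 begins on a Tuesday

1861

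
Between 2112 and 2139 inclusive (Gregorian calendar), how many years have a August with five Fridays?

August has 31 days; it has five Fridays when Friday falls among the first (month-length − 28) days — i.e. when August 1 is one of Friday/Thursday/Wednesday.
August 1 by year: 2112:Mon 2113:Tue 2114:Wed✓ 2115:Thu✓ 2116:Sat 2117:Sun 2118:Mon 2119:Tue 2120:Thu✓ 2121:Fri✓ 2122:Sat 2123:Sun 2124:Tue 2125:Wed✓ 2126:Thu✓ 2127:Fri✓ 2128:Sun 2129:Mon 2130:Tue 2131:Wed✓ 2132:Fri✓ 2133:Sat 2134:Sun 2135:Mon 2136:Wed✓ 2137:Thu✓ 2138:Fri✓ 2139:Sat
Years with five Fridays: 2114, 2115, 2120, 2121, 2125, 2126, 2127, 2131, 2132, 2136, 2137, 2138 → 12.

12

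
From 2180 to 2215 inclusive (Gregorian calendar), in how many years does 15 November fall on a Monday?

Track 15 November's weekday year by year (advancing +1, or +2 across a Feb 29):
  2180: Wed  2181: Thu (+1)  2182: Fri (+1)  2183: Sat (+1)  2184: Mon (+2) ✓
  2185: Tue (+1)  2186: Wed (+1)  2187: Thu (+1)  2188: Sat (+2)  2189: Sun (+1)
  2190: Mon (+1) ✓  2191: Tue (+1)  2192: Thu (+2)  2193: Fri (+1)  … (8 more years) …
  2202: Mon (+1) ✓  2203: Tue (+1)  2204: Thu (+2)  2205: Fri (+1)  2206: Sat (+1)
  2207: Sun (+1)  2208: Tue (+2)  2209: Wed (+1)  2210: Thu (+1)  2211: Fri (+1)
  2212: Sun (+2)  2213: Mon (+1) ✓  2214: Tue (+1)  2215: Wed (+1)
Monday years: 2184, 2190, 2202, 2213 — 4 in total.

4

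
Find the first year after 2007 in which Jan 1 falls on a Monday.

Jan 1 advances by 2 weekdays after a leap year and by 1 after a common year.
2007: Jan 1 is Monday.
2008: Tuesday (leap)
2009: Thursday
2010: Friday
2011: Saturday
2012: Sunday (leap)
2013: Tuesday
2014: Wednesday
2015: Thursday
2016: Friday (leap)
2017: Sunday
2018: Monday
2018 begins on a Monday

2018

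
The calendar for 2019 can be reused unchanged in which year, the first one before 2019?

Two years share a calendar iff Jan 1 falls on the same weekday and both are leap or both are common. 2019: Jan 1 is Tuesday, common year.
2018: Jan 1 Monday, common
2017: Jan 1 Sunday, common
2016: Jan 1 Friday, leap
2015: Jan 1 Thursday, common
2014: Jan 1 Wednesday, common
2013: Jan 1 Tuesday, common
2013 matches on both conditions.

2013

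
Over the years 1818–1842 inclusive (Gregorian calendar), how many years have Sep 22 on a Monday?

3

Track Sep 22's weekday year by year (advancing +1, or +2 across a Feb 29):
  1818: Tue  1819: Wed (+1)  1820: Fri (+2)  1821: Sat (+1)  1822: Sun (+1)
  1823: Mon (+1) ✓  1824: Wed (+2)  1825: Thu (+1)  1826: Fri (+1)  1827: Sat (+1)
  1828: Mon (+2) ✓  1829: Tue (+1)  1830: Wed (+1)  1831: Thu (+1)  1832: Sat (+2)
  1833: Sun (+1)  1834: Mon (+1) ✓  1835: Tue (+1)  1836: Thu (+2)  1837: Fri (+1)
  1838: Sat (+1)  1839: Sun (+1)  1840: Tue (+2)  1841: Wed (+1)  1842: Thu (+1)
Monday years: 1823, 1828, 1834 — 3 in total.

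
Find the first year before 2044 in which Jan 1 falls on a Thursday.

Jan 1 advances by 2 weekdays after a leap year and by 1 after a common year.
2044: Jan 1 is Friday (leap).
2043: Thursday
2043 begins on a Thursday

2043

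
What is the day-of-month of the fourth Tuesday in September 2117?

September 1, 2117 is a Wednesday, so the first Tuesday is the 7th.
The fourth Tuesday is 7 + 21 = 28.

28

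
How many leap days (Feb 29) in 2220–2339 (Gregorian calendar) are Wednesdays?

Leap years in 2220–2339: 29 of them.
Feb 29 weekday advances by 5 (mod 7) from one leap year to the next four years later (or differs when a century non-leap intervenes).
Leap-day weekdays: 2220:Tue 2224:Sun 2228:Fri 2232:Wed✓ 2236:Mon 2240:Sat 2244:Thu 2248:Tue 2252:Sun 2256:Fri 2260:Wed✓ 2264:Mon 2268:Sat …(3 more)… 2284:Fri 2288:Wed✓ 2292:Mon 2296:Sat 2304:Mon 2308:Sat 2312:Thu 2316:Tue 2320:Sun 2324:Fri 2328:Wed✓ 2332:Mon 2336:Sat
Wednesday: 2232, 2260, 2288, 2328 → 4.

4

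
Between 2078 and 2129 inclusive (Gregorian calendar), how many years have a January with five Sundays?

23

January has 31 days; it has five Sundays when Sunday falls among the first (month-length − 28) days — i.e. when January 1 is one of Sunday/Saturday/Friday.
January 1 by year: 2078:Sat✓ 2079:Sun✓ 2080:Mon 2081:Wed 2082:Thu 2083:Fri✓ 2084:Sat✓ 2085:Mon 2086:Tue 2087:Wed 2088:Thu 2089:Sat✓ 2090:Sun✓ 2091:Mon 2092:Tue …(22 more)… 2115:Tue 2116:Wed 2117:Fri✓ 2118:Sat✓ 2119:Sun✓ 2120:Mon 2121:Wed 2122:Thu 2123:Fri✓ 2124:Sat✓ 2125:Mon 2126:Tue 2127:Wed 2128:Thu 2129:Sat✓
Years with five Sundays: 2078, 2079, 2083, 2084, 2089, 2090, 2094, 2095, 2096, 2100, 2101, 2102, 2106, 2107, 2108, 2112, 2113, 2117, 2118, 2119, 2123, 2124, 2129 → 23.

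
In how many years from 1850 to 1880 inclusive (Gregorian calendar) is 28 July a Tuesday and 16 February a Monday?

3

Check each year's weekday for 28 July and 16 February:
  1850: Sun/Sat  1851: Mon/Sun  1852: Wed/Mon  1853: Thu/Wed  1854: Fri/Thu  1855: Sat/Fri  1856: Mon/Sat  1857: Tue/Mon ✓  1858: Wed/Tue  1859: Thu/Wed  1860: Sat/Thu  1861: Sun/Sat  1862: Mon/Sun  1863: Tue/Mon ✓  …(3 more)…  1867: Sun/Sat  1868: Tue/Sun  1869: Wed/Tue  1870: Thu/Wed  1871: Fri/Thu  1872: Sun/Fri  1873: Mon/Sun  1874: Tue/Mon ✓  1875: Wed/Tue  1876: Fri/Wed  1877: Sat/Fri  1878: Sun/Sat  1879: Mon/Sun  1880: Wed/Mon
Both conditions hold in: 1857, 1863, 1874 — 3.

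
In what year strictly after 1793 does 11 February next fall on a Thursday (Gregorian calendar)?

1796

From one year to the next, a fixed date's weekday advances by 1, or by 2 when a Feb 29 lies between the two dates.
1793: February 11 is Monday.
1794: Tuesday (+1)
1795: Wednesday (+1)
1796: Thursday (+1)
11 February falls on a Thursday in 1796.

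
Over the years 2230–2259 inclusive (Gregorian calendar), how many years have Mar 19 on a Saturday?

Track Mar 19's weekday year by year (advancing +1, or +2 across a Feb 29):
  2230: Fri  2231: Sat (+1) ✓  2232: Mon (+2)  2233: Tue (+1)  2234: Wed (+1)
  2235: Thu (+1)  2236: Sat (+2) ✓  2237: Sun (+1)  2238: Mon (+1)  2239: Tue (+1)
  2240: Thu (+2)  2241: Fri (+1)  2242: Sat (+1) ✓  2243: Sun (+1)  2244: Tue (+2)
  2245: Wed (+1)  2246: Thu (+1)  2247: Fri (+1)  2248: Sun (+2)  2249: Mon (+1)
  2250: Tue (+1)  2251: Wed (+1)  2252: Fri (+2)  2253: Sat (+1) ✓  2254: Sun (+1)
  2255: Mon (+1)  2256: Wed (+2)  2257: Thu (+1)  2258: Fri (+1)  2259: Sat (+1) ✓
Saturday years: 2231, 2236, 2242, 2253, 2259 — 5 in total.

5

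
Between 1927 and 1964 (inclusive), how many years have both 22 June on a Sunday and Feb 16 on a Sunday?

Check each year's weekday for 22 June and Feb 16:
  1927: Wed/Wed  1928: Fri/Thu  1929: Sat/Sat  1930: Sun/Sun ✓  1931: Mon/Mon  1932: Wed/Tue  1933: Thu/Thu  1934: Fri/Fri  1935: Sat/Sat  1936: Mon/Sun  1937: Tue/Tue  1938: Wed/Wed  1939: Thu/Thu  1940: Sat/Fri  …(10 more)…  1951: Fri/Fri  1952: Sun/Sat  1953: Mon/Mon  1954: Tue/Tue  1955: Wed/Wed  1956: Fri/Thu  1957: Sat/Sat  1958: Sun/Sun ✓  1959: Mon/Mon  1960: Wed/Tue  1961: Thu/Thu  1962: Fri/Fri  1963: Sat/Sat  1964: Mon/Sun
Both conditions hold in: 1930, 1941, 1947, 1958 — 4.

4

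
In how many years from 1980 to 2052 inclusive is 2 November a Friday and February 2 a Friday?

Check each year's weekday for 2 November and February 2:
  1980: Sun/Sat  1981: Mon/Mon  1982: Tue/Tue  1983: Wed/Wed  1984: Fri/Thu  1985: Sat/Sat  1986: Sun/Sun  1987: Mon/Mon  1988: Wed/Tue  1989: Thu/Thu  1990: Fri/Fri ✓  1991: Sat/Sat  1992: Mon/Sun  1993: Tue/Tue  …(45 more)…  2039: Wed/Wed  2040: Fri/Thu  2041: Sat/Sat  2042: Sun/Sun  2043: Mon/Mon  2044: Wed/Tue  2045: Thu/Thu  2046: Fri/Fri ✓  2047: Sat/Sat  2048: Mon/Sun  2049: Tue/Tue  2050: Wed/Wed  2051: Thu/Thu  2052: Sat/Fri
Both conditions hold in: 1990, 2001, 2007, 2018, 2029, 2035, 2046 — 7.

7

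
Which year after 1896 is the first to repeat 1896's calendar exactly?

Two years share a calendar iff Jan 1 falls on the same weekday and both are leap or both are common. 1896: Jan 1 is Wednesday, leap year.
1897: Jan 1 Friday, common
1898: Jan 1 Saturday, common
1899: Jan 1 Sunday, common
1900: Jan 1 Monday, common
1901: Jan 1 Tuesday, common
1902: Jan 1 Wednesday, common
1903: Jan 1 Thursday, common
1904: Jan 1 Friday, leap
1905: Jan 1 Sunday, common
1906: Jan 1 Monday, common
1907: Jan 1 Tuesday, common
1908: Jan 1 Wednesday, leap
1908 matches on both conditions.

1908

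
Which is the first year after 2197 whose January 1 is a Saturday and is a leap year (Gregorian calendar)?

Jan 1 advances by 2 weekdays after a leap year and by 1 after a common year.
2197: Jan 1 is Sunday.
2198: Monday
2199: Tuesday
2200: Wednesday
2201: Thursday
2202: Friday
2203: Saturday
2204: Sunday (leap)
2205: Tuesday
2206: Wednesday
2207: Thursday
2208: Friday (leap)
2209: Sunday
2210: Monday
2211: Tuesday
2212: Wednesday (leap)
2213: Friday
2214: Saturday
2215: Sunday
2216: Monday (leap)
2217: Wednesday
2218: Thursday
2219: Friday
2220: Saturday (leap)
2220 begins on a Saturday and is a leap year.

2220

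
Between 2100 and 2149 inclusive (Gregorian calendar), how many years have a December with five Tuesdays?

21

December has 31 days; it has five Tuesdays when Tuesday falls among the first (month-length − 28) days — i.e. when December 1 is one of Tuesday/Monday/Sunday.
December 1 by year: 2100:Wed 2101:Thu 2102:Fri 2103:Sat 2104:Mon✓ 2105:Tue✓ 2106:Wed 2107:Thu 2108:Sat 2109:Sun✓ 2110:Mon✓ 2111:Tue✓ 2112:Thu 2113:Fri 2114:Sat …(20 more)… 2135:Thu 2136:Sat 2137:Sun✓ 2138:Mon✓ 2139:Tue✓ 2140:Thu 2141:Fri 2142:Sat 2143:Sun✓ 2144:Tue✓ 2145:Wed 2146:Thu 2147:Fri 2148:Sun✓ 2149:Mon✓
Years with five Tuesdays: 2104, 2105, 2109, 2110, 2111, 2115, 2116, 2120, 2121, 2122, 2126, 2127, 2132, 2133, 2137, 2138, 2139, 2143, 2144, 2148, 2149 → 21.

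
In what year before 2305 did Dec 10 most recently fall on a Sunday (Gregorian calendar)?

2299

From one year to the next, a fixed date's weekday advances by 1, or by 2 when a Feb 29 lies between the two dates.
2305: December 10 is Sunday.
2304: Saturday (−1)
2303: Thursday (−2)
2302: Wednesday (−1)
2301: Tuesday (−1)
2300: Monday (−1)
2299: Sunday (−1)
Dec 10 falls on a Sunday in 2299.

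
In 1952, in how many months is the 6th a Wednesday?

Check the 6th of each month of 1952: Jan 6: Sun, Feb 6: Wed, Mar 6: Thu, Apr 6: Sun, May 6: Tue, Jun 6: Fri, Jul 6: Sun, Aug 6: Wed, Sep 6: Sat, Oct 6: Mon, Nov 6: Thu, Dec 6: Sat.
Wednesday occurs in February, August — 2 months.

2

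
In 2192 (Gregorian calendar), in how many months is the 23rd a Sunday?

Check the 23rd of each month of 2192: Jan 23: Mon, Feb 23: Thu, Mar 23: Fri, Apr 23: Mon, May 23: Wed, Jun 23: Sat, Jul 23: Mon, Aug 23: Thu, Sep 23: Sun, Oct 23: Tue, Nov 23: Fri, Dec 23: Sun.
Sunday occurs in September, December — 2 months.

2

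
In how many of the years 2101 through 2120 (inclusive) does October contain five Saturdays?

9

October has 31 days; it has five Saturdays when Saturday falls among the first (month-length − 28) days — i.e. when October 1 is one of Saturday/Friday/Thursday.
October 1 by year: 2101:Sat✓ 2102:Sun 2103:Mon 2104:Wed 2105:Thu✓ 2106:Fri✓ 2107:Sat✓ 2108:Mon 2109:Tue 2110:Wed 2111:Thu✓ 2112:Sat✓ 2113:Sun 2114:Mon 2115:Tue 2116:Thu✓ 2117:Fri✓ 2118:Sat✓ 2119:Sun 2120:Tue
Years with five Saturdays: 2101, 2105, 2106, 2107, 2111, 2112, 2116, 2117, 2118 → 9.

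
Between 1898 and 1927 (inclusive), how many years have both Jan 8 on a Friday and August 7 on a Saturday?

Check each year's weekday for Jan 8 and August 7:
  1898: Sat/Sun  1899: Sun/Mon  1900: Mon/Tue  1901: Tue/Wed  1902: Wed/Thu  1903: Thu/Fri  1904: Fri/Sun  1905: Sun/Mon  1906: Mon/Tue  1907: Tue/Wed  1908: Wed/Fri  1909: Fri/Sat ✓  1910: Sat/Sun  1911: Sun/Mon  1912: Mon/Wed  1913: Wed/Thu  1914: Thu/Fri  1915: Fri/Sat ✓  1916: Sat/Mon  1917: Mon/Tue  1918: Tue/Wed  1919: Wed/Thu  1920: Thu/Sat  1921: Sat/Sun  1922: Sun/Mon  1923: Mon/Tue  1924: Tue/Thu  1925: Thu/Fri  1926: Fri/Sat ✓  1927: Sat/Sun
Both conditions hold in: 1909, 1915, 1926 — 3.

3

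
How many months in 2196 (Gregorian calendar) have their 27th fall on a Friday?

Check the 27th of each month of 2196: Jan 27: Wed, Feb 27: Sat, Mar 27: Sun, Apr 27: Wed, May 27: Fri, Jun 27: Mon, Jul 27: Wed, Aug 27: Sat, Sep 27: Tue, Oct 27: Thu, Nov 27: Sun, Dec 27: Tue.
Friday occurs in May — 1 month.

1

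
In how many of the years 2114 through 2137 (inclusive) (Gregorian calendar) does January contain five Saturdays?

10

January has 31 days; it has five Saturdays when Saturday falls among the first (month-length − 28) days — i.e. when January 1 is one of Saturday/Friday/Thursday.
January 1 by year: 2114:Mon 2115:Tue 2116:Wed 2117:Fri✓ 2118:Sat✓ 2119:Sun 2120:Mon 2121:Wed 2122:Thu✓ 2123:Fri✓ 2124:Sat✓ 2125:Mon 2126:Tue 2127:Wed 2128:Thu✓ 2129:Sat✓ 2130:Sun 2131:Mon 2132:Tue 2133:Thu✓ 2134:Fri✓ 2135:Sat✓ 2136:Sun 2137:Tue
Years with five Saturdays: 2117, 2118, 2122, 2123, 2124, 2128, 2129, 2133, 2134, 2135 → 10.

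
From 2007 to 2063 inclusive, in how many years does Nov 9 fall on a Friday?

9

Track Nov 9's weekday year by year (advancing +1, or +2 across a Feb 29):
  2007: Fri ✓  2008: Sun (+2)  2009: Mon (+1)  2010: Tue (+1)  2011: Wed (+1)
  2012: Fri (+2) ✓  2013: Sat (+1)  2014: Sun (+1)  2015: Mon (+1)  2016: Wed (+2)
  2017: Thu (+1)  2018: Fri (+1) ✓  2019: Sat (+1)  2020: Mon (+2)  … (29 more years) …
  2050: Wed (+1)  2051: Thu (+1)  2052: Sat (+2)  2053: Sun (+1)  2054: Mon (+1)
  2055: Tue (+1)  2056: Thu (+2)  2057: Fri (+1) ✓  2058: Sat (+1)  2059: Sun (+1)
  2060: Tue (+2)  2061: Wed (+1)  2062: Thu (+1)  2063: Fri (+1) ✓
Friday years: 2007, 2012, 2018, 2029, 2035, 2040, 2046, 2057, 2063 — 9 in total.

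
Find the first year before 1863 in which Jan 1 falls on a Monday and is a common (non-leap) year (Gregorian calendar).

Jan 1 advances by 2 weekdays after a leap year and by 1 after a common year.
1863: Jan 1 is Thursday.
1862: Wednesday
1861: Tuesday
1860: Sunday (leap)
1859: Saturday
1858: Friday
1857: Thursday
1856: Tuesday (leap)
1855: Monday
1855 begins on a Monday and is a common year.

1855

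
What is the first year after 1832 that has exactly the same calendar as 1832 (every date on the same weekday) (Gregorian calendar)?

1860

Two years share a calendar iff Jan 1 falls on the same weekday and both are leap or both are common. 1832: Jan 1 is Sunday, leap year.
1833: Jan 1 Tuesday, common
1834: Jan 1 Wednesday, common
1835: Jan 1 Thursday, common
1836: Jan 1 Friday, leap
1837: Jan 1 Sunday, common
1838: Jan 1 Monday, common
1839: Jan 1 Tuesday, common
1840: Jan 1 Wednesday, leap
1841: Jan 1 Friday, common
1842: Jan 1 Saturday, common
1843: Jan 1 Sunday, common
1844: Jan 1 Monday, leap
1845: Jan 1 Wednesday, common
1846: Jan 1 Thursday, common
1847: Jan 1 Friday, common
1848: Jan 1 Saturday, leap
1849: Jan 1 Monday, common
1850: Jan 1 Tuesday, common
1851: Jan 1 Wednesday, common
1852: Jan 1 Thursday, leap
1853: Jan 1 Saturday, common
1854: Jan 1 Sunday, common
1855: Jan 1 Monday, common
1856: Jan 1 Tuesday, leap
1857: Jan 1 Thursday, common
1858: Jan 1 Friday, common
1859: Jan 1 Saturday, common
1860: Jan 1 Sunday, leap
1860 matches on both conditions.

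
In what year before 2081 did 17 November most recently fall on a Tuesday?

2076

From one year to the next, a fixed date's weekday advances by 1, or by 2 when a Feb 29 lies between the two dates.
2081: November 17 is Monday.
2080: Sunday (−1)
2079: Friday (−2)
2078: Thursday (−1)
2077: Wednesday (−1)
2076: Tuesday (−1)
17 November falls on a Tuesday in 2076.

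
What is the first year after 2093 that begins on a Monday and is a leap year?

Jan 1 advances by 2 weekdays after a leap year and by 1 after a common year.
2093: Jan 1 is Thursday.
2094: Friday
2095: Saturday
2096: Sunday (leap)
2097: Tuesday
2098: Wednesday
2099: Thursday
2100: Friday
2101: Saturday
2102: Sunday
2103: Monday
2104: Tuesday (leap)
2105: Thursday
2106: Friday
2107: Saturday
2108: Sunday (leap)
2109: Tuesday
2110: Wednesday
2111: Thursday
2112: Friday (leap)
2113: Sunday
2114: Monday
2115: Tuesday
2116: Wednesday (leap)
2117: Friday
2118: Saturday
2119: Sunday
2120: Monday (leap)
2120 begins on a Monday and is a leap year.

2120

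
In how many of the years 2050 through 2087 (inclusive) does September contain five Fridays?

11

September has 30 days; it has five Fridays when Friday falls among the first (month-length − 28) days — i.e. when September 1 is one of Friday/Thursday.
September 1 by year: 2050:Thu✓ 2051:Fri✓ 2052:Sun 2053:Mon 2054:Tue 2055:Wed 2056:Fri✓ 2057:Sat 2058:Sun 2059:Mon 2060:Wed 2061:Thu✓ 2062:Fri✓ 2063:Sat 2064:Mon …(8 more)… 2073:Fri✓ 2074:Sat 2075:Sun 2076:Tue 2077:Wed 2078:Thu✓ 2079:Fri✓ 2080:Sun 2081:Mon 2082:Tue 2083:Wed 2084:Fri✓ 2085:Sat 2086:Sun 2087:Mon
Years with five Fridays: 2050, 2051, 2056, 2061, 2062, 2067, 2072, 2073, 2078, 2079, 2084 → 11.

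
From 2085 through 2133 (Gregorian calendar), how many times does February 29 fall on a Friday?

Leap years in 2085–2133: 11 of them.
Feb 29 weekday advances by 5 (mod 7) from one leap year to the next four years later (or differs when a century non-leap intervenes).
Leap-day weekdays: 2088:Sun 2092:Fri✓ 2096:Wed 2104:Fri✓ 2108:Wed 2112:Mon 2116:Sat 2120:Thu 2124:Tue 2128:Sun 2132:Fri✓
Friday: 2092, 2104, 2132 → 3.

3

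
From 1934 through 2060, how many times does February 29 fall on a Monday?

Leap years in 1934–2060: 32 of them.
Feb 29 weekday advances by 5 (mod 7) from one leap year to the next four years later (or differs when a century non-leap intervenes).
Leap-day weekdays: 1936:Sat 1940:Thu 1944:Tue 1948:Sun 1952:Fri 1956:Wed 1960:Mon✓ 1964:Sat 1968:Thu 1972:Tue 1976:Sun 1980:Fri 1984:Wed …(6 more)… 2012:Wed 2016:Mon✓ 2020:Sat 2024:Thu 2028:Tue 2032:Sun 2036:Fri 2040:Wed 2044:Mon✓ 2048:Sat 2052:Thu 2056:Tue 2060:Sun
Monday: 1960, 1988, 2016, 2044 → 4.

4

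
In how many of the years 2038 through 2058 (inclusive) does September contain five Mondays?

6

September has 30 days; it has five Mondays when Monday falls among the first (month-length − 28) days — i.e. when September 1 is one of Monday/Sunday.
September 1 by year: 2038:Wed 2039:Thu 2040:Sat 2041:Sun✓ 2042:Mon✓ 2043:Tue 2044:Thu 2045:Fri 2046:Sat 2047:Sun✓ 2048:Tue 2049:Wed 2050:Thu 2051:Fri 2052:Sun✓ 2053:Mon✓ 2054:Tue 2055:Wed 2056:Fri 2057:Sat 2058:Sun✓
Years with five Mondays: 2041, 2042, 2047, 2052, 2053, 2058 → 6.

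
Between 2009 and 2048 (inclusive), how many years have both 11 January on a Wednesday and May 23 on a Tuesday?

4

Check each year's weekday for 11 January and May 23:
  2009: Sun/Sat  2010: Mon/Sun  2011: Tue/Mon  2012: Wed/Wed  2013: Fri/Thu  2014: Sat/Fri  2015: Sun/Sat  2016: Mon/Mon  2017: Wed/Tue ✓  2018: Thu/Wed  2019: Fri/Thu  2020: Sat/Sat  2021: Mon/Sun  2022: Tue/Mon  …(12 more)…  2035: Thu/Wed  2036: Fri/Fri  2037: Sun/Sat  2038: Mon/Sun  2039: Tue/Mon  2040: Wed/Wed  2041: Fri/Thu  2042: Sat/Fri  2043: Sun/Sat  2044: Mon/Mon  2045: Wed/Tue ✓  2046: Thu/Wed  2047: Fri/Thu  2048: Sat/Sat
Both conditions hold in: 2017, 2023, 2034, 2045 — 4.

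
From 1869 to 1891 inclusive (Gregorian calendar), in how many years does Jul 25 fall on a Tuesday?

Track Jul 25's weekday year by year (advancing +1, or +2 across a Feb 29):
  1869: Sun  1870: Mon (+1)  1871: Tue (+1) ✓  1872: Thu (+2)  1873: Fri (+1)
  1874: Sat (+1)  1875: Sun (+1)  1876: Tue (+2) ✓  1877: Wed (+1)  1878: Thu (+1)
  1879: Fri (+1)  1880: Sun (+2)  1881: Mon (+1)  1882: Tue (+1) ✓  1883: Wed (+1)
  1884: Fri (+2)  1885: Sat (+1)  1886: Sun (+1)  1887: Mon (+1)  1888: Wed (+2)
  1889: Thu (+1)  1890: Fri (+1)  1891: Sat (+1)
Tuesday years: 1871, 1876, 1882 — 3 in total.

3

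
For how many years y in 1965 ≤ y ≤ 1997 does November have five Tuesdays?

10

November has 30 days; it has five Tuesdays when Tuesday falls among the first (month-length − 28) days — i.e. when November 1 is one of Tuesday/Monday.
November 1 by year: 1965:Mon✓ 1966:Tue✓ 1967:Wed 1968:Fri 1969:Sat 1970:Sun 1971:Mon✓ 1972:Wed 1973:Thu 1974:Fri 1975:Sat 1976:Mon✓ 1977:Tue✓ 1978:Wed 1979:Thu …(3 more)… 1983:Tue✓ 1984:Thu 1985:Fri 1986:Sat 1987:Sun 1988:Tue✓ 1989:Wed 1990:Thu 1991:Fri 1992:Sun 1993:Mon✓ 1994:Tue✓ 1995:Wed 1996:Fri 1997:Sat
Years with five Tuesdays: 1965, 1966, 1971, 1976, 1977, 1982, 1983, 1988, 1993, 1994 → 10.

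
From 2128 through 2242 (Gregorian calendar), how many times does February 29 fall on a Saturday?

4

Leap years in 2128–2242: 28 of them.
Feb 29 weekday advances by 5 (mod 7) from one leap year to the next four years later (or differs when a century non-leap intervenes).
Leap-day weekdays: 2128:Sun 2132:Fri 2136:Wed 2140:Mon 2144:Sat✓ 2148:Thu 2152:Tue 2156:Sun 2160:Fri 2164:Wed 2168:Mon 2172:Sat✓ 2176:Thu 2180:Tue 2184:Sun 2188:Fri 2192:Wed 2196:Mon 2204:Wed 2208:Mon 2212:Sat✓ 2216:Thu 2220:Tue 2224:Sun 2228:Fri 2232:Wed 2236:Mon 2240:Sat✓
Saturday: 2144, 2172, 2212, 2240 → 4.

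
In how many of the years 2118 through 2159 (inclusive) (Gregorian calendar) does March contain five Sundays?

March has 31 days; it has five Sundays when Sunday falls among the first (month-length − 28) days — i.e. when March 1 is one of Sunday/Saturday/Friday.
March 1 by year: 2118:Tue 2119:Wed 2120:Fri✓ 2121:Sat✓ 2122:Sun✓ 2123:Mon 2124:Wed 2125:Thu 2126:Fri✓ 2127:Sat✓ 2128:Mon 2129:Tue 2130:Wed 2131:Thu 2132:Sat✓ …(12 more)… 2145:Mon 2146:Tue 2147:Wed 2148:Fri✓ 2149:Sat✓ 2150:Sun✓ 2151:Mon 2152:Wed 2153:Thu 2154:Fri✓ 2155:Sat✓ 2156:Mon 2157:Tue 2158:Wed 2159:Thu
Years with five Sundays: 2120, 2121, 2122, 2126, 2127, 2132, 2133, 2137, 2138, 2139, 2143, 2144, 2148, 2149, 2150, 2154, 2155 → 17.

17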